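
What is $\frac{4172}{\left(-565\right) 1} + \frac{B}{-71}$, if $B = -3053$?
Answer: $\frac{20123}{565} \approx 35.616$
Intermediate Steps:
$\frac{4172}{\left(-565\right) 1} + \frac{B}{-71} = \frac{4172}{\left(-565\right) 1} - \frac{3053}{-71} = \frac{4172}{-565} - -43 = 4172 \left(- \frac{1}{565}\right) + 43 = - \frac{4172}{565} + 43 = \frac{20123}{565}$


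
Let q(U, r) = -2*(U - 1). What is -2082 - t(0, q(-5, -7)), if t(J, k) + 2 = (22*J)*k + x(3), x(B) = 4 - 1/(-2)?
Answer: -4169/2 ≈ -2084.5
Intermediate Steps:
q(U, r) = 2 - 2*U (q(U, r) = -2*(-1 + U) = 2 - 2*U)
x(B) = 9/2 (x(B) = 4 - (-1)/2 = 4 - 1*(-½) = 4 + ½ = 9/2)
t(J, k) = 5/2 + 22*J*k (t(J, k) = -2 + ((22*J)*k + 9/2) = -2 + (22*J*k + 9/2) = -2 + (9/2 + 22*J*k) = 5/2 + 22*J*k)
-2082 - t(0, q(-5, -7)) = -2082 - (5/2 + 22*0*(2 - 2*(-5))) = -2082 - (5/2 + 22*0*(2 + 10)) = -2082 - (5/2 + 22*0*12) = -2082 - (5/2 + 0) = -2082 - 1*5/2 = -2082 - 5/2 = -4169/2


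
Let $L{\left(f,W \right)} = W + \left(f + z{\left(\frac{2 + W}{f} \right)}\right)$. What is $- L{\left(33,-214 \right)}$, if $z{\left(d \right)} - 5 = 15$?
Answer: $161$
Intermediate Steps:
$z{\left(d \right)} = 20$ ($z{\left(d \right)} = 5 + 15 = 20$)
$L{\left(f,W \right)} = 20 + W + f$ ($L{\left(f,W \right)} = W + \left(f + 20\right) = W + \left(20 + f\right) = 20 + W + f$)
$- L{\left(33,-214 \right)} = - (20 - 214 + 33) = \left(-1\right) \left(-161\right) = 161$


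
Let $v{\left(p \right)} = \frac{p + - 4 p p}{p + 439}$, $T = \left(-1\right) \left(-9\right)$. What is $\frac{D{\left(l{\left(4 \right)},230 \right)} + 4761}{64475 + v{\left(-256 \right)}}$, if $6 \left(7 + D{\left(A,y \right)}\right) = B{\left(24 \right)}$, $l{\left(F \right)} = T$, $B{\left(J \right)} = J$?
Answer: $\frac{66978}{887425} \approx 0.075475$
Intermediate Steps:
$T = 9$
$l{\left(F \right)} = 9$
$D{\left(A,y \right)} = -3$ ($D{\left(A,y \right)} = -7 + \frac{1}{6} \cdot 24 = -7 + 4 = -3$)
$v{\left(p \right)} = \frac{p - 4 p^{2}}{439 + p}$
$\frac{D{\left(l{\left(4 \right)},230 \right)} + 4761}{64475 + v{\left(-256 \right)}} = \frac{-3 + 4761}{64475 - \frac{256 \left(1 - -1024\right)}{439 - 256}} = \frac{4758}{64475 - \frac{256 \left(1 + 1024\right)}{183}} = \frac{4758}{64475 - \frac{256}{183} \cdot 1025} = \frac{4758}{64475 - \frac{262400}{183}} = \frac{4758}{\frac{11536525}{183}} = 4758 \cdot \frac{183}{11536525} = \frac{66978}{887425}$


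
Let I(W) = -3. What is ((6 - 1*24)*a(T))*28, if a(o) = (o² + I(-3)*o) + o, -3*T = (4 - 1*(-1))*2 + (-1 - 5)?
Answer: -2240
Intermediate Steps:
T = -4/3 (T = -((4 - 1*(-1))*2 + (-1 - 5))/3 = -((4 + 1)*2 - 6)/3 = -(5*2 - 6)/3 = -(10 - 6)/3 = -⅓*4 = -4/3 ≈ -1.3333)
a(o) = o² - 2*o (a(o) = (o² - 3*o) + o = o² - 2*o)
((6 - 1*24)*a(T))*28 = ((6 - 1*24)*(-4*(-2 - 4/3)/3))*28 = ((6 - 24)*(-4/3*(-10/3)))*28 = -18*40/9*28 = -80*28 = -2240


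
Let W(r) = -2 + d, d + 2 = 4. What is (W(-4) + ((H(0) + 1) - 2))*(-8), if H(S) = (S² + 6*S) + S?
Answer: 8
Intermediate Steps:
d = 2 (d = -2 + 4 = 2)
H(S) = S² + 7*S
W(r) = 0 (W(r) = -2 + 2 = 0)
(W(-4) + ((H(0) + 1) - 2))*(-8) = (0 + ((0*(7 + 0) + 1) - 2))*(-8) = (0 + ((0*7 + 1) - 2))*(-8) = (0 + ((0 + 1) - 2))*(-8) = (0 + (1 - 2))*(-8) = (0 - 1)*(-8) = -1*(-8) = 8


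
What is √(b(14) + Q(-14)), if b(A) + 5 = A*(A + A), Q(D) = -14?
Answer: √373 ≈ 19.313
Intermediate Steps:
b(A) = -5 + 2*A² (b(A) = -5 + A*(A + A) = -5 + A*(2*A) = -5 + 2*A²)
√(b(14) + Q(-14)) = √((-5 + 2*14²) - 14) = √((-5 + 2*196) - 14) = √((-5 + 392) - 14) = √(387 - 14) = √373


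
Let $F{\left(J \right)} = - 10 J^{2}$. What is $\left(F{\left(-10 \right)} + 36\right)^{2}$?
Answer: $929296$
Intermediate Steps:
$\left(F{\left(-10 \right)} + 36\right)^{2} = \left(- 10 \left(-10\right)^{2} + 36\right)^{2} = \left(\left(-10\right) 100 + 36\right)^{2} = \left(-1000 + 36\right)^{2} = \left(-964\right)^{2} = 929296$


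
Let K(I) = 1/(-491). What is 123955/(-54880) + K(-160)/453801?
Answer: -5523838681157/2445631610016 ≈ -2.2587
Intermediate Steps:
K(I) = -1/491
123955/(-54880) + K(-160)/453801 = 123955/(-54880) - 1/491/453801 = 123955*(-1/54880) - 1/491*1/453801 = -24791/10976 - 1/222816291 = -5523838681157/2445631610016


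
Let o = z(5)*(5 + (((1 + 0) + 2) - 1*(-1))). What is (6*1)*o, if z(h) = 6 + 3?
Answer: 486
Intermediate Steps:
z(h) = 9
o = 81 (o = 9*(5 + (((1 + 0) + 2) - 1*(-1))) = 9*(5 + ((1 + 2) + 1)) = 9*(5 + (3 + 1)) = 9*(5 + 4) = 9*9 = 81)
(6*1)*o = (6*1)*81 = 6*81 = 486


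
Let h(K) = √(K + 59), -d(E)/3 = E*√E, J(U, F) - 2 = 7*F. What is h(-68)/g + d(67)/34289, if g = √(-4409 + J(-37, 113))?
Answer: -201*√67/34289 + 3*√226/904 ≈ 0.0019072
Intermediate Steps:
J(U, F) = 2 + 7*F
d(E) = -3*E^(3/2) (d(E) = -3*E*√E = -3*E^(3/2))
g = 4*I*√226 (g = √(-4409 + (2 + 7*113)) = √(-4409 + (2 + 791)) = √(-4409 + 793) = √(-3616) = 4*I*√226 ≈ 60.133*I)
h(K) = √(59 + K)
h(-68)/g + d(67)/34289 = √(59 - 68)/((4*I*√226)) - 201*√67/34289 = √(-9)*(-I*√226/904) - 201*√67*(1/34289) = (3*I)*(-I*√226/904) - 201*√67*(1/34289) = 3*√226/904 - 201*√67/34289 = -201*√67/34289 + 3*√226/904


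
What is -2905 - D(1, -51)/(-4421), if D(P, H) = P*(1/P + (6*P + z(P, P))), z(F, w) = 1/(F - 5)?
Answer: -51371993/17684 ≈ -2905.0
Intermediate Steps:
z(F, w) = 1/(-5 + F)
D(P, H) = P*(1/P + 1/(-5 + P) + 6*P) (D(P, H) = P*(1/P + (6*P + 1/(-5 + P))) = P*(1/P + (1/(-5 + P) + 6*P)) = P*(1/P + 1/(-5 + P) + 6*P))
-2905 - D(1, -51)/(-4421) = -2905 - (1 + (1 + 6*1**2)*(-5 + 1))/(-5 + 1)/(-4421) = -2905 - (1 + (1 + 6*1)*(-4))/(-4)*(-1)/4421 = -2905 - (-(1 + (1 + 6)*(-4))/4)*(-1)/4421 = -2905 - (-(1 + 7*(-4))/4)*(-1)/4421 = -2905 - (-(1 - 28)/4)*(-1)/4421 = -2905 - (-1/4*(-27))*(-1)/4421 = -2905 - 27*(-1)/(4*4421) = -2905 - 1*(-27/17684) = -2905 + 27/17684 = -51371993/17684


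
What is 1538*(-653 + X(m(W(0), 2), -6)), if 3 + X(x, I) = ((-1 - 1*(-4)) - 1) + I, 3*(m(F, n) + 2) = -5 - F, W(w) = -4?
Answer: -1015080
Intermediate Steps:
m(F, n) = -11/3 - F/3 (m(F, n) = -2 + (-5 - F)/3 = -2 + (-5/3 - F/3) = -11/3 - F/3)
X(x, I) = -1 + I (X(x, I) = -3 + (((-1 - 1*(-4)) - 1) + I) = -3 + (((-1 + 4) - 1) + I) = -3 + ((3 - 1) + I) = -3 + (2 + I) = -1 + I)
1538*(-653 + X(m(W(0), 2), -6)) = 1538*(-653 + (-1 - 6)) = 1538*(-653 - 7) = 1538*(-660) = -1015080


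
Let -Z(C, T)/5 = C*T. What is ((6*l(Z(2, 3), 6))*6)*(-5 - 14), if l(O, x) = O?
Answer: 20520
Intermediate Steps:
Z(C, T) = -5*C*T
((6*l(Z(2, 3), 6))*6)*(-5 - 14) = ((6*(-5*2*3))*6)*(-5 - 14) = ((6*(-30))*6)*(-19) = -180*6*(-19) = -1080*(-19) = 20520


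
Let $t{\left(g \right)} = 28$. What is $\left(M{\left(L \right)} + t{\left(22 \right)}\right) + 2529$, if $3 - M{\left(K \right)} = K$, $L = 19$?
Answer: $2541$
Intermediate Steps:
$M{\left(K \right)} = 3 - K$
$\left(M{\left(L \right)} + t{\left(22 \right)}\right) + 2529 = \left(\left(3 - 19\right) + 28\right) + 2529 = \left(-16 + 28\right) + 2529 = 12 + 2529 = 2541$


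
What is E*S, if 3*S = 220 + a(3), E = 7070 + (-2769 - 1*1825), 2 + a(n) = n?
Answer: 547196/3 ≈ 1.8240e+5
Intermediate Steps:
a(n) = -2 + n
E = 2476 (E = 7070 + (-2769 - 1825) = 7070 - 4594 = 2476)
S = 221/3 (S = (220 + (-2 + 3))/3 = (220 + 1)/3 = (⅓)*221 = 221/3 ≈ 73.667)
E*S = 2476*(221/3) = 547196/3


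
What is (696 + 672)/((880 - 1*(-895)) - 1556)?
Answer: 456/73 ≈ 6.2466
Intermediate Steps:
(696 + 672)/((880 - 1*(-895)) - 1556) = 1368/((880 + 895) - 1556) = 1368/(1775 - 1556) = 1368/219 = 1368*(1/219) = 456/73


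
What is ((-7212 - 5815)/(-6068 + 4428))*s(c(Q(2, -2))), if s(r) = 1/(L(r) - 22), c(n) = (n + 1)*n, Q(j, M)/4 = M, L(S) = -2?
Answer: -13027/39360 ≈ -0.33097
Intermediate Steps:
Q(j, M) = 4*M
c(n) = n*(1 + n) (c(n) = (1 + n)*n = n*(1 + n))
s(r) = -1/24 (s(r) = 1/(-2 - 22) = 1/(-24) = -1/24)
((-7212 - 5815)/(-6068 + 4428))*s(c(Q(2, -2))) = ((-7212 - 5815)/(-6068 + 4428))*(-1/24) = -13027/(-1640)*(-1/24) = -13027*(-1/1640)*(-1/24) = (13027/1640)*(-1/24) = -13027/39360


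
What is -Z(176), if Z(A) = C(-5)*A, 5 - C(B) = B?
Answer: -1760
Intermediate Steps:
C(B) = 5 - B
Z(A) = 10*A (Z(A) = (5 - 1*(-5))*A = (5 + 5)*A = 10*A)
-Z(176) = -10*176 = -1*1760 = -1760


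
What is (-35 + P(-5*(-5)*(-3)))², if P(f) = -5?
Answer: 1600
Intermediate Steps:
(-35 + P(-5*(-5)*(-3)))² = (-35 - 5)² = (-40)² = 1600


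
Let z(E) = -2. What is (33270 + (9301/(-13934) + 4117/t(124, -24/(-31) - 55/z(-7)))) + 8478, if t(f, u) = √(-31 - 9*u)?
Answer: 581707331/13934 - 4117*I*√1097338/17699 ≈ 41747.0 - 243.67*I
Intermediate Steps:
(33270 + (9301/(-13934) + 4117/t(124, -24/(-31) - 55/z(-7)))) + 8478 = (33270 + (9301/(-13934) + 4117/(√(-31 - 9*(-24/(-31) - 55/(-2)))))) + 8478 = (33270 + (9301*(-1/13934) + 4117/(√(-31 - 9*(-24*(-1/31) - 55*(-½)))))) + 8478 = (33270 + (-9301/13934 + 4117/(√(-31 - 9*(24/31 + 55/2))))) + 8478 = (33270 + (-9301/13934 + 4117/(√(-31 - 9*1753/62)))) + 8478 = (33270 + (-9301/13934 + 4117/(√(-31 - 15777/62)))) + 8478 = (33270 + (-9301/13934 + 4117/(√(-17699/62)))) + 8478 = (33270 + (-9301/13934 + 4117/((I*√1097338/62)))) + 8478 = (33270 + (-9301/13934 + 4117*(-I*√1097338/17699))) + 8478 = (33270 + (-9301/13934 - 4117*I*√1097338/17699)) + 8478 = (463574879/13934 - 4117*I*√1097338/17699) + 8478 = 581707331/13934 - 4117*I*√1097338/17699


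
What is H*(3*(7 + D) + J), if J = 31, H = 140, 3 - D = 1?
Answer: 8120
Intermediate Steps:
D = 2 (D = 3 - 1*1 = 3 - 1 = 2)
H*(3*(7 + D) + J) = 140*(3*(7 + 2) + 31) = 140*(3*9 + 31) = 140*(27 + 31) = 140*58 = 8120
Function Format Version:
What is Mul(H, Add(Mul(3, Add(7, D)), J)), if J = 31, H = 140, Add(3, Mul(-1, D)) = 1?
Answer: 8120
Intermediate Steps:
D = 2 (D = Add(3, Mul(-1, 1)) = Add(3, -1) = 2)
Mul(H, Add(Mul(3, Add(7, D)), J)) = Mul(140, Add(Mul(3, Add(7, 2)), 31)) = Mul(140, Add(Mul(3, 9), 31)) = Mul(140, Add(27, 31)) = Mul(140, 58) = 8120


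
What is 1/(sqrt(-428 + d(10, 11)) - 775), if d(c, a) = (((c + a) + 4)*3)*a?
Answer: -775/600228 - sqrt(397)/600228 ≈ -0.0013244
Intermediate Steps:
d(c, a) = a*(12 + 3*a + 3*c) (d(c, a) = (((a + c) + 4)*3)*a = ((4 + a + c)*3)*a = (12 + 3*a + 3*c)*a = a*(12 + 3*a + 3*c))
1/(sqrt(-428 + d(10, 11)) - 775) = 1/(sqrt(-428 + 3*11*(4 + 11 + 10)) - 775) = 1/(sqrt(-428 + 3*11*25) - 775) = 1/(sqrt(-428 + 825) - 775) = 1/(sqrt(397) - 775) = 1/(-775 + sqrt(397))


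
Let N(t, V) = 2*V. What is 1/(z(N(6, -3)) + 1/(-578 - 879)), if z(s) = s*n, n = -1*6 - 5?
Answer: 1457/96161 ≈ 0.015152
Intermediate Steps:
n = -11 (n = -6 - 5 = -11)
z(s) = -11*s (z(s) = s*(-11) = -11*s)
1/(z(N(6, -3)) + 1/(-578 - 879)) = 1/(-22*(-3) + 1/(-578 - 879)) = 1/(-11*(-6) + 1/(-1457)) = 1/(66 - 1/1457) = 1/(96161/1457) = 1457/96161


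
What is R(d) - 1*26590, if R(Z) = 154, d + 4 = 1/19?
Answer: -26436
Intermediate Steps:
d = -75/19 (d = -4 + 1/19 = -75/19 ≈ -3.9474)
R(d) - 1*26590 = 154 - 1*26590 = 154 - 26590 = -26436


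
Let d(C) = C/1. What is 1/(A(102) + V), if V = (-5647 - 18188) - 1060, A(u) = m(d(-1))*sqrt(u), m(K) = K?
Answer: -24895/619760923 + sqrt(102)/619760923 ≈ -4.0152e-5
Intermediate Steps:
d(C) = C (d(C) = C*1 = C)
A(u) = -sqrt(u)
V = -24895 (V = -23835 - 1060 = -24895)
1/(A(102) + V) = 1/(-sqrt(102) - 24895) = 1/(-24895 - sqrt(102))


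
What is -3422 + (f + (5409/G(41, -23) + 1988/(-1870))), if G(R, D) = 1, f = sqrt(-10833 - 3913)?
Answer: 1856851/935 + I*sqrt(14746) ≈ 1985.9 + 121.43*I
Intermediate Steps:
f = I*sqrt(14746) (f = sqrt(-14746) = I*sqrt(14746) ≈ 121.43*I)
-3422 + (f + (5409/G(41, -23) + 1988/(-1870))) = -3422 + (I*sqrt(14746) + (5409/1 + 1988/(-1870))) = -3422 + (I*sqrt(14746) + (5409*1 + 1988*(-1/1870))) = -3422 + (I*sqrt(14746) + (5409 - 994/935)) = -3422 + (I*sqrt(14746) + 5056421/935) = -3422 + (5056421/935 + I*sqrt(14746)) = 1856851/935 + I*sqrt(14746)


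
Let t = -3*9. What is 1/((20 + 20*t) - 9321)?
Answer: -1/9841 ≈ -0.00010162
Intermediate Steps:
t = -27
1/((20 + 20*t) - 9321) = 1/((20 + 20*(-27)) - 9321) = 1/((20 - 540) - 9321) = 1/(-520 - 9321) = 1/(-9841) = -1/9841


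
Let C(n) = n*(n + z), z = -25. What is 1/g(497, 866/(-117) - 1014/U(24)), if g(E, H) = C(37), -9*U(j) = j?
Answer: 1/444 ≈ 0.0022523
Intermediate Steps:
U(j) = -j/9
C(n) = n*(-25 + n) (C(n) = n*(n - 25) = n*(-25 + n))
g(E, H) = 444 (g(E, H) = 37*(-25 + 37) = 37*12 = 444)
1/g(497, 866/(-117) - 1014/U(24)) = 1/444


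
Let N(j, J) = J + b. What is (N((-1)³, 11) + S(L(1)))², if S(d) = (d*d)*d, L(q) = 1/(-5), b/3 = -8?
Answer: 2643876/15625 ≈ 169.21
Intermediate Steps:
b = -24 (b = 3*(-8) = -24)
L(q) = -⅕
N(j, J) = -24 + J (N(j, J) = J - 24 = -24 + J)
S(d) = d³ (S(d) = d²*d = d³)
(N((-1)³, 11) + S(L(1)))² = ((-24 + 11) + (-⅕)³)² = (-13 - 1/125)² = (-1626/125)² = 2643876/15625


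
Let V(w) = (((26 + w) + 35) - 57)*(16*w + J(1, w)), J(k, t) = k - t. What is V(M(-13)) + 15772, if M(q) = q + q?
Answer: 24330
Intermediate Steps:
M(q) = 2*q
V(w) = (1 + 15*w)*(4 + w) (V(w) = (((26 + w) + 35) - 57)*(16*w + (1 - w)) = ((61 + w) - 57)*(1 + 15*w) = (4 + w)*(1 + 15*w) = (1 + 15*w)*(4 + w))
V(M(-13)) + 15772 = (4 + 15*(2*(-13))² + 61*(2*(-13))) + 15772 = (4 + 15*(-26)² + 61*(-26)) + 15772 = (4 + 15*676 - 1586) + 15772 = (4 + 10140 - 1586) + 15772 = 8558 + 15772 = 24330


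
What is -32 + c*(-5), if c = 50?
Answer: -282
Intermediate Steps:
-32 + c*(-5) = -32 + 50*(-5) = -32 - 250 = -282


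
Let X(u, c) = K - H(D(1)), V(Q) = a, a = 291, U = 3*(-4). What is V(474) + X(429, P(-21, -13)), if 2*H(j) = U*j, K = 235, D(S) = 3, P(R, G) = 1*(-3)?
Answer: 544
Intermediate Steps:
U = -12
P(R, G) = -3
H(j) = -6*j (H(j) = (-12*j)/2 = -6*j)
V(Q) = 291
X(u, c) = 253 (X(u, c) = 235 - (-6)*3 = 235 - 1*(-18) = 235 + 18 = 253)
V(474) + X(429, P(-21, -13)) = 291 + 253 = 544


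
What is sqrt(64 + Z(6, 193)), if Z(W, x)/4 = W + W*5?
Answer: 4*sqrt(13) ≈ 14.422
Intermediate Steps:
Z(W, x) = 24*W (Z(W, x) = 4*(W + W*5) = 4*(W + 5*W) = 4*(6*W) = 24*W)
sqrt(64 + Z(6, 193)) = sqrt(64 + 24*6) = sqrt(64 + 144) = sqrt(208) = 4*sqrt(13)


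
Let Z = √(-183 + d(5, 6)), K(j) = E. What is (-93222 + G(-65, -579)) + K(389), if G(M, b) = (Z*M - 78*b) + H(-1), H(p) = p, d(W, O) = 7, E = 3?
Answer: -48058 - 260*I*√11 ≈ -48058.0 - 862.32*I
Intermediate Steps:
K(j) = 3
Z = 4*I*√11 (Z = √(-183 + 7) = √(-176) = 4*I*√11 ≈ 13.266*I)
G(M, b) = -1 - 78*b + 4*I*M*√11 (G(M, b) = ((4*I*√11)*M - 78*b) - 1 = (4*I*M*√11 - 78*b) - 1 = (-78*b + 4*I*M*√11) - 1 = -1 - 78*b + 4*I*M*√11)
(-93222 + G(-65, -579)) + K(389) = (-93222 + (-1 - 78*(-579) + 4*I*(-65)*√11)) + 3 = (-93222 + (-1 + 45162 - 260*I*√11)) + 3 = (-93222 + (45161 - 260*I*√11)) + 3 = (-48061 - 260*I*√11) + 3 = -48058 - 260*I*√11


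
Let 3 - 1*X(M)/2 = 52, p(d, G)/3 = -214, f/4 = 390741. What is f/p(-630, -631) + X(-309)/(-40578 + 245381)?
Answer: -53349963168/21913921 ≈ -2434.5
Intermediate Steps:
f = 1562964 (f = 4*390741 = 1562964)
p(d, G) = -642 (p(d, G) = 3*(-214) = -642)
X(M) = -98 (X(M) = 6 - 2*52 = 6 - 104 = -98)
f/p(-630, -631) + X(-309)/(-40578 + 245381) = 1562964/(-642) - 98/(-40578 + 245381) = 1562964*(-1/642) - 98/204803 = -260494/107 - 98*1/204803 = -260494/107 - 98/204803 = -53349963168/21913921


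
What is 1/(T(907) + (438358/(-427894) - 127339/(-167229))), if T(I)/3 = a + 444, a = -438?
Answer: 35778142863/634597283576 ≈ 0.056379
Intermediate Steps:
T(I) = 18 (T(I) = 3*(-438 + 444) = 3*6 = 18)
1/(T(907) + (438358/(-427894) - 127339/(-167229))) = 1/(18 + (438358/(-427894) - 127339/(-167229))) = 1/(18 + (438358*(-1/427894) - 127339*(-1/167229))) = 1/(18 + (-219179/213947 + 127339/167229)) = 1/(18 - 9409287958/35778142863) = 1/(634597283576/35778142863) = 35778142863/634597283576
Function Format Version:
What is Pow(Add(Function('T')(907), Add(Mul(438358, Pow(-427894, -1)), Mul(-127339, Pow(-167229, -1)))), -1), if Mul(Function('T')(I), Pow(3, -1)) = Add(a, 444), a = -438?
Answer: Rational(35778142863, 634597283576) ≈ 0.056379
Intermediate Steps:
Function('T')(I) = 18 (Function('T')(I) = Mul(3, Add(-438, 444)) = Mul(3, 6) = 18)
Pow(Add(Function('T')(907), Add(Mul(438358, Pow(-427894, -1)), Mul(-127339, Pow(-167229, -1)))), -1) = Pow(Add(18, Add(Mul(438358, Pow(-427894, -1)), Mul(-127339, Pow(-167229, -1)))), -1) = Pow(Add(18, Add(Mul(438358, Rational(-1, 427894)), Mul(-127339, Rational(-1, 167229)))), -1) = Pow(Add(18, Add(Rational(-219179, 213947), Rational(127339, 167229))), -1) = Pow(Add(18, Rational(-9409287958, 35778142863)), -1) = Pow(Rational(634597283576, 35778142863), -1) = Rational(35778142863, 634597283576)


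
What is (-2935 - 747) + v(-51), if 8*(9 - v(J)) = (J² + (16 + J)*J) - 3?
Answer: -33767/8 ≈ -4220.9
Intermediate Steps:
v(J) = 75/8 - J²/8 - J*(16 + J)/8 (v(J) = 9 - ((J² + (16 + J)*J) - 3)/8 = 9 - ((J² + J*(16 + J)) - 3)/8 = 9 - (-3 + J² + J*(16 + J))/8 = 9 + (3/8 - J²/8 - J*(16 + J)/8) = 75/8 - J²/8 - J*(16 + J)/8)
(-2935 - 747) + v(-51) = (-2935 - 747) + (75/8 - 2*(-51) - ¼*(-51)²) = -3682 + (75/8 + 102 - ¼*2601) = -3682 + (75/8 + 102 - 2601/4) = -3682 - 4311/8 = -33767/8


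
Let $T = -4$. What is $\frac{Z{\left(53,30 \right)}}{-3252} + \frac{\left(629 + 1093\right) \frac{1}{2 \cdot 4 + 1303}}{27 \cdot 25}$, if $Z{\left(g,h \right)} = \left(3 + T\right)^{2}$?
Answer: $\frac{523891}{319752900} \approx 0.0016384$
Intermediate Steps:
$Z{\left(g,h \right)} = 1$ ($Z{\left(g,h \right)} = \left(3 - 4\right)^{2} = \left(-1\right)^{2} = 1$)
$\frac{Z{\left(53,30 \right)}}{-3252} + \frac{\left(629 + 1093\right) \frac{1}{2 \cdot 4 + 1303}}{27 \cdot 25} = 1 \frac{1}{-3252} + \frac{\left(629 + 1093\right) \frac{1}{2 \cdot 4 + 1303}}{27 \cdot 25} = 1 \left(- \frac{1}{3252}\right) + \frac{1722 \frac{1}{8 + 1303}}{675} = - \frac{1}{3252} + \frac{1722}{1311} \cdot \frac{1}{675} = - \frac{1}{3252} + 1722 \cdot \frac{1}{1311} \cdot \frac{1}{675} = - \frac{1}{3252} + \frac{574}{437} \cdot \frac{1}{675} = - \frac{1}{3252} + \frac{574}{294975} = \frac{523891}{319752900}$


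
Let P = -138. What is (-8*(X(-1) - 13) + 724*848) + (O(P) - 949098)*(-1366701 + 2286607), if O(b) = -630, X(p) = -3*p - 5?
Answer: -873659871496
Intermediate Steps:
X(p) = -5 - 3*p
(-8*(X(-1) - 13) + 724*848) + (O(P) - 949098)*(-1366701 + 2286607) = (-8*((-5 - 3*(-1)) - 13) + 724*848) + (-630 - 949098)*(-1366701 + 2286607) = (-8*((-5 + 3) - 13) + 613952) - 949728*919906 = (-8*(-2 - 13) + 613952) - 873660485568 = (-8*(-15) + 613952) - 873660485568 = (120 + 613952) - 873660485568 = 614072 - 873660485568 = -873659871496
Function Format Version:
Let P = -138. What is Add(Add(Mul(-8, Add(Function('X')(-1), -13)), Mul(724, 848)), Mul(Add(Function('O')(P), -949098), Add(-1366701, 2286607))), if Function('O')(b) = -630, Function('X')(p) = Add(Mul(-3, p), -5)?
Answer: -873659871496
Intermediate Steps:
Function('X')(p) = Add(-5, Mul(-3, p))
Add(Add(Mul(-8, Add(Function('X')(-1), -13)), Mul(724, 848)), Mul(Add(Function('O')(P), -949098), Add(-1366701, 2286607))) = Add(Add(Mul(-8, Add(Add(-5, Mul(-3, -1)), -13)), Mul(724, 848)), Mul(Add(-630, -949098), Add(-1366701, 2286607))) = Add(Add(Mul(-8, Add(Add(-5, 3), -13)), 613952), Mul(-949728, 919906)) = Add(Add(Mul(-8, Add(-2, -13)), 613952), -873660485568) = Add(Add(Mul(-8, -15), 613952), -873660485568) = Add(Add(120, 613952), -873660485568) = Add(614072, -873660485568) = -873659871496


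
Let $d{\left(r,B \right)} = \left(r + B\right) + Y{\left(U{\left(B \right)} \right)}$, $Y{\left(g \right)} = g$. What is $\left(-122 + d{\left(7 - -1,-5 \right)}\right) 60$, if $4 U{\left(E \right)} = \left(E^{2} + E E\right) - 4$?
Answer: $-6450$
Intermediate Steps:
$U{\left(E \right)} = -1 + \frac{E^{2}}{2}$ ($U{\left(E \right)} = \frac{\left(E^{2} + E E\right) - 4}{4} = \frac{\left(E^{2} + E^{2}\right) - 4}{4} = \frac{2 E^{2} - 4}{4} = \frac{-4 + 2 E^{2}}{4} = -1 + \frac{E^{2}}{2}$)
$d{\left(r,B \right)} = -1 + B + r + \frac{B^{2}}{2}$ ($d{\left(r,B \right)} = \left(r + B\right) + \left(-1 + \frac{B^{2}}{2}\right) = \left(B + r\right) + \left(-1 + \frac{B^{2}}{2}\right) = -1 + B + r + \frac{B^{2}}{2}$)
$\left(-122 + d{\left(7 - -1,-5 \right)}\right) 60 = \left(-122 + \left(-1 - 5 + \left(7 - -1\right) + \frac{\left(-5\right)^{2}}{2}\right)\right) 60 = \left(-122 + \left(-1 - 5 + \left(7 + 1\right) + \frac{1}{2} \cdot 25\right)\right) 60 = \left(-122 + \left(-1 - 5 + 8 + \frac{25}{2}\right)\right) 60 = \left(-122 + \frac{29}{2}\right) 60 = \left(- \frac{215}{2}\right) 60 = -6450$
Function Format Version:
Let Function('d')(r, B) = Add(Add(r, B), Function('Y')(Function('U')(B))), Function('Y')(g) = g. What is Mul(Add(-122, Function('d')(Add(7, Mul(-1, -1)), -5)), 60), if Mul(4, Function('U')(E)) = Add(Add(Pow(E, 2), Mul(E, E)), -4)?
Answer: -6450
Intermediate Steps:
Function('U')(E) = Add(-1, Mul(Rational(1, 2), Pow(E, 2))) (Function('U')(E) = Mul(Rational(1, 4), Add(Add(Pow(E, 2), Mul(E, E)), -4)) = Mul(Rational(1, 4), Add(Add(Pow(E, 2), Pow(E, 2)), -4)) = Mul(Rational(1, 4), Add(Mul(2, Pow(E, 2)), -4)) = Mul(Rational(1, 4), Add(-4, Mul(2, Pow(E, 2)))) = Add(-1, Mul(Rational(1, 2), Pow(E, 2))))
Function('d')(r, B) = Add(-1, B, r, Mul(Rational(1, 2), Pow(B, 2))) (Function('d')(r, B) = Add(Add(r, B), Add(-1, Mul(Rational(1, 2), Pow(B, 2)))) = Add(Add(B, r), Add(-1, Mul(Rational(1, 2), Pow(B, 2)))) = Add(-1, B, r, Mul(Rational(1, 2), Pow(B, 2))))
Mul(Add(-122, Function('d')(Add(7, Mul(-1, -1)), -5)), 60) = Mul(Add(-122, Add(-1, -5, Add(7, Mul(-1, -1)), Mul(Rational(1, 2), Pow(-5, 2)))), 60) = Mul(Add(-122, Add(-1, -5, Add(7, 1), Mul(Rational(1, 2), 25))), 60) = Mul(Add(-122, Add(-1, -5, 8, Rational(25, 2))), 60) = Mul(Add(-122, Rational(29, 2)), 60) = Mul(Rational(-215, 2), 60) = -6450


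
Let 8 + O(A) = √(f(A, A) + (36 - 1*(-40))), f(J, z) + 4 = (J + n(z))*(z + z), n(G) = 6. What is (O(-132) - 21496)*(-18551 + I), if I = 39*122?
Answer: 296604672 - 82758*√926 ≈ 2.9409e+8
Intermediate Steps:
I = 4758
f(J, z) = -4 + 2*z*(6 + J) (f(J, z) = -4 + (J + 6)*(z + z) = -4 + (6 + J)*(2*z) = -4 + 2*z*(6 + J))
O(A) = -8 + √(72 + 2*A² + 12*A) (O(A) = -8 + √((-4 + 12*A + 2*A*A) + (36 - 1*(-40))) = -8 + √((-4 + 12*A + 2*A²) + (36 + 40)) = -8 + √((-4 + 2*A² + 12*A) + 76) = -8 + √(72 + 2*A² + 12*A))
(O(-132) - 21496)*(-18551 + I) = ((-8 + √(72 + 2*(-132)² + 12*(-132))) - 21496)*(-18551 + 4758) = ((-8 + √(72 + 2*17424 - 1584)) - 21496)*(-13793) = ((-8 + √(72 + 34848 - 1584)) - 21496)*(-13793) = ((-8 + √33336) - 21496)*(-13793) = ((-8 + 6*√926) - 21496)*(-13793) = (-21504 + 6*√926)*(-13793) = 296604672 - 82758*√926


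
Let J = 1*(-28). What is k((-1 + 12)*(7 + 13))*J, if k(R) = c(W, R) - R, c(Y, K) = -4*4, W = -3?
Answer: 6608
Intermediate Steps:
c(Y, K) = -16
J = -28
k(R) = -16 - R
k((-1 + 12)*(7 + 13))*J = (-16 - (-1 + 12)*(7 + 13))*(-28) = (-16 - 11*20)*(-28) = (-16 - 1*220)*(-28) = (-16 - 220)*(-28) = -236*(-28) = 6608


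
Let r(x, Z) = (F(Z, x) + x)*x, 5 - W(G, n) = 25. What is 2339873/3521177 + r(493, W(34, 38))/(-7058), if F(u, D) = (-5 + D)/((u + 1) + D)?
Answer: -199338552257927/5890034742042 ≈ -33.843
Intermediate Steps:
F(u, D) = (-5 + D)/(1 + D + u) (F(u, D) = (-5 + D)/((1 + u) + D) = (-5 + D)/(1 + D + u))
W(G, n) = -20 (W(G, n) = 5 - 1*25 = 5 - 25 = -20)
r(x, Z) = x*(x + (-5 + x)/(1 + Z + x)) (r(x, Z) = ((-5 + x)/(1 + x + Z) + x)*x = ((-5 + x)/(1 + Z + x) + x)*x = (x + (-5 + x)/(1 + Z + x))*x = x*(x + (-5 + x)/(1 + Z + x)))
2339873/3521177 + r(493, W(34, 38))/(-7058) = 2339873/3521177 + (493*(-5 + 493 + 493*(1 - 20 + 493))/(1 - 20 + 493))/(-7058) = 2339873*(1/3521177) + (493*(-5 + 493 + 493*474)/474)*(-1/7058) = 2339873/3521177 + (493*(1/474)*(-5 + 493 + 233682))*(-1/7058) = 2339873/3521177 + (493*(1/474)*234170)*(-1/7058) = 2339873/3521177 + (57722905/237)*(-1/7058) = 2339873/3521177 - 57722905/1672746 = -199338552257927/5890034742042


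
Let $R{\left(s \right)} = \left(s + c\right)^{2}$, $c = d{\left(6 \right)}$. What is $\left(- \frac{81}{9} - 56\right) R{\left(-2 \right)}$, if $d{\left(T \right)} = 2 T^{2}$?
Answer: $-318500$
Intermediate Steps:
$c = 72$ ($c = 2 \cdot 6^{2} = 2 \cdot 36 = 72$)
$R{\left(s \right)} = \left(72 + s\right)^{2}$ ($R{\left(s \right)} = \left(s + 72\right)^{2} = \left(72 + s\right)^{2}$)
$\left(- \frac{81}{9} - 56\right) R{\left(-2 \right)} = \left(- \frac{81}{9} - 56\right) \left(72 - 2\right)^{2} = \left(\left(-81\right) \frac{1}{9} - 56\right) 70^{2} = \left(-9 - 56\right) 4900 = \left(-65\right) 4900 = -318500$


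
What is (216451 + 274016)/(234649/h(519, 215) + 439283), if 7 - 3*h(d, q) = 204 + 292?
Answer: 79946121/71368480 ≈ 1.1202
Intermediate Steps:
h(d, q) = -163 (h(d, q) = 7/3 - (204 + 292)/3 = 7/3 - ⅓*496 = 7/3 - 496/3 = -163)
(216451 + 274016)/(234649/h(519, 215) + 439283) = (216451 + 274016)/(234649/(-163) + 439283) = 490467/(234649*(-1/163) + 439283) = 490467/(-234649/163 + 439283) = 490467/(71368480/163) = 490467*(163/71368480) = 79946121/71368480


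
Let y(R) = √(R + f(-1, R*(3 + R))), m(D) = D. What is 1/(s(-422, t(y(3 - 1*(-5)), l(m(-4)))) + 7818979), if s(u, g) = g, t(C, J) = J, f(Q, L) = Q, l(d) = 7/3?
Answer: 3/23456944 ≈ 1.2789e-7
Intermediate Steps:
l(d) = 7/3 (l(d) = 7*(⅓) = 7/3)
y(R) = √(-1 + R) (y(R) = √(R - 1) = √(-1 + R))
1/(s(-422, t(y(3 - 1*(-5)), l(m(-4)))) + 7818979) = 1/(7/3 + 7818979) = 1/(23456944/3) = 3/23456944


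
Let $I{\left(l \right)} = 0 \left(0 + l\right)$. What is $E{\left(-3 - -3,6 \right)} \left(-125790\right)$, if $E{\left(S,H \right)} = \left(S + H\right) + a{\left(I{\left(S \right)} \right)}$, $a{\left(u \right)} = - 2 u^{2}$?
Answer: $-754740$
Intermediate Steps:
$I{\left(l \right)} = 0$ ($I{\left(l \right)} = 0 l = 0$)
$E{\left(S,H \right)} = H + S$ ($E{\left(S,H \right)} = \left(S + H\right) - 2 \cdot 0^{2} = \left(H + S\right) - 0 = \left(H + S\right) + 0 = H + S$)
$E{\left(-3 - -3,6 \right)} \left(-125790\right) = \left(6 - 0\right) \left(-125790\right) = \left(6 + \left(-3 + 3\right)\right) \left(-125790\right) = \left(6 + 0\right) \left(-125790\right) = 6 \left(-125790\right) = -754740$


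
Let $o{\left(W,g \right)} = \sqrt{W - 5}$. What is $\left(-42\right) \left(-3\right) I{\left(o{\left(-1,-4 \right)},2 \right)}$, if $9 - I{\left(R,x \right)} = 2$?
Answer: $882$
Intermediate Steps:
$o{\left(W,g \right)} = \sqrt{-5 + W}$
$I{\left(R,x \right)} = 7$ ($I{\left(R,x \right)} = 9 - 2 = 7$)
$\left(-42\right) \left(-3\right) I{\left(o{\left(-1,-4 \right)},2 \right)} = \left(-42\right) \left(-3\right) 7 = 126 \cdot 7 = 882$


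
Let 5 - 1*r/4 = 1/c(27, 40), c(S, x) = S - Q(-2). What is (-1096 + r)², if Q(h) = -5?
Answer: 74114881/64 ≈ 1.1580e+6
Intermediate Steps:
c(S, x) = 5 + S (c(S, x) = S - 1*(-5) = S + 5 = 5 + S)
r = 159/8 (r = 20 - 4/(5 + 27) = 20 - 4/32 = 20 - 4*1/32 = 20 - ⅛ = 159/8 ≈ 19.875)
(-1096 + r)² = (-1096 + 159/8)² = (-8609/8)² = 74114881/64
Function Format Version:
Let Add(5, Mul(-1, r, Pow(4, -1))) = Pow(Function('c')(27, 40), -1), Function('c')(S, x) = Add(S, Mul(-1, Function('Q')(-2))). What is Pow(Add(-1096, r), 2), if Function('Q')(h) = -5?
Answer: Rational(74114881, 64) ≈ 1.1580e+6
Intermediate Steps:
Function('c')(S, x) = Add(5, S) (Function('c')(S, x) = Add(S, Mul(-1, -5)) = Add(S, 5) = Add(5, S))
r = Rational(159, 8) (r = Add(20, Mul(-4, Pow(Add(5, 27), -1))) = Add(20, Mul(-4, Pow(32, -1))) = Add(20, Mul(-4, Rational(1, 32))) = Add(20, Rational(-1, 8)) = Rational(159, 8) ≈ 19.875)
Pow(Add(-1096, r), 2) = Pow(Add(-1096, Rational(159, 8)), 2) = Pow(Rational(-8609, 8), 2) = Rational(74114881, 64)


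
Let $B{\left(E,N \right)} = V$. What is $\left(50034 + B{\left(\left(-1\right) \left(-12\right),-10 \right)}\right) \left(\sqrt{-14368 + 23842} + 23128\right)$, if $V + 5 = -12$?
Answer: $1156793176 + 50017 \sqrt{9474} \approx 1.1617 \cdot 10^{9}$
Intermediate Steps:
$V = -17$ ($V = -5 - 12 = -17$)
$B{\left(E,N \right)} = -17$
$\left(50034 + B{\left(\left(-1\right) \left(-12\right),-10 \right)}\right) \left(\sqrt{-14368 + 23842} + 23128\right) = \left(50034 - 17\right) \left(\sqrt{-14368 + 23842} + 23128\right) = 50017 \left(\sqrt{9474} + 23128\right) = 50017 \left(23128 + \sqrt{9474}\right) = 1156793176 + 50017 \sqrt{9474}$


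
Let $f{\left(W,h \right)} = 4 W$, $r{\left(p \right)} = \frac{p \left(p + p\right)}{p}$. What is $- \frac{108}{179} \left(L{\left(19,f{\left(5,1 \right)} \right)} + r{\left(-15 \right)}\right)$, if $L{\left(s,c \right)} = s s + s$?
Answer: $- \frac{37800}{179} \approx -211.17$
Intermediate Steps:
$r{\left(p \right)} = 2 p$ ($r{\left(p \right)} = \frac{p 2 p}{p} = \frac{2 p^{2}}{p} = 2 p$)
$L{\left(s,c \right)} = s + s^{2}$ ($L{\left(s,c \right)} = s^{2} + s = s + s^{2}$)
$- \frac{108}{179} \left(L{\left(19,f{\left(5,1 \right)} \right)} + r{\left(-15 \right)}\right) = - \frac{108}{179} \left(19 \left(1 + 19\right) + 2 \left(-15\right)\right) = \left(-108\right) \frac{1}{179} \left(19 \cdot 20 - 30\right) = - \frac{108 \left(380 - 30\right)}{179} = \left(- \frac{108}{179}\right) 350 = - \frac{37800}{179}$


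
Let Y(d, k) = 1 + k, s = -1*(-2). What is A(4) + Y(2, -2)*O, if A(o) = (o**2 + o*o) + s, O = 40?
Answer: -6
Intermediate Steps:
s = 2
A(o) = 2 + 2*o**2 (A(o) = (o**2 + o*o) + 2 = (o**2 + o**2) + 2 = 2*o**2 + 2 = 2 + 2*o**2)
A(4) + Y(2, -2)*O = (2 + 2*4**2) + (1 - 2)*40 = (2 + 2*16) - 1*40 = (2 + 32) - 40 = 34 - 40 = -6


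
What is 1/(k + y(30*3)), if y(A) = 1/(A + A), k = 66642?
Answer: 180/11995561 ≈ 1.5006e-5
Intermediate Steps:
y(A) = 1/(2*A)
1/(k + y(30*3)) = 1/(66642 + 1/(2*((30*3)))) = 1/(66642 + (½)/90) = 1/(66642 + (½)*(1/90)) = 1/(66642 + 1/180) = 1/(11995561/180) = 180/11995561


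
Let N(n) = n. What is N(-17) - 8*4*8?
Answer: -273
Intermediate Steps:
N(-17) - 8*4*8 = -17 - 8*4*8 = -17 - 32*8 = -17 - 1*256 = -17 - 256 = -273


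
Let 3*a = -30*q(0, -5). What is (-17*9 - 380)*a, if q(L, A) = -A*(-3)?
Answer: -79950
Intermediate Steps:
q(L, A) = 3*A
a = 150 (a = (-90*(-5))/3 = (-30*(-15))/3 = (⅓)*450 = 150)
(-17*9 - 380)*a = (-17*9 - 380)*150 = (-153 - 380)*150 = -533*150 = -79950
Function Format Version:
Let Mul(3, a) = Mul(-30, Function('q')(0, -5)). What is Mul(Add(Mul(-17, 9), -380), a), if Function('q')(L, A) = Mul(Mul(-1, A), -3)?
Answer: -79950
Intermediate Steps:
Function('q')(L, A) = Mul(3, A)
a = 150 (a = Mul(Rational(1, 3), Mul(-30, Mul(3, -5))) = Mul(Rational(1, 3), Mul(-30, -15)) = Mul(Rational(1, 3), 450) = 150)
Mul(Add(Mul(-17, 9), -380), a) = Mul(Add(Mul(-17, 9), -380), 150) = Mul(Add(-153, -380), 150) = Mul(-533, 150) = -79950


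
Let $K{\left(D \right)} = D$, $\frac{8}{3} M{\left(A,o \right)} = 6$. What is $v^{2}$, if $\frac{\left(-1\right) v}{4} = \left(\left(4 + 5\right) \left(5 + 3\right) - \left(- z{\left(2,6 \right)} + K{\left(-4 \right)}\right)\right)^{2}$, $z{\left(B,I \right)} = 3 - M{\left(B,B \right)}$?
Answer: $\frac{8882874001}{16} \approx 5.5518 \cdot 10^{8}$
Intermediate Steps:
$M{\left(A,o \right)} = \frac{9}{4}$ ($M{\left(A,o \right)} = \frac{3}{8} \cdot 6 = \frac{9}{4}$)
$z{\left(B,I \right)} = \frac{3}{4}$ ($z{\left(B,I \right)} = 3 - \frac{9}{4} = \frac{3}{4}$)
$v = - \frac{94249}{4}$ ($v = - 4 \left(\left(4 + 5\right) \left(5 + 3\right) + \left(\frac{3}{4} - -4\right)\right)^{2} = - 4 \left(9 \cdot 8 + \left(\frac{3}{4} + 4\right)\right)^{2} = - 4 \left(72 + \frac{19}{4}\right)^{2} = - 4 \left(\frac{307}{4}\right)^{2} = \left(-4\right) \frac{94249}{16} = - \frac{94249}{4} \approx -23562.0$)
$v^{2} = \left(- \frac{94249}{4}\right)^{2} = \frac{8882874001}{16}$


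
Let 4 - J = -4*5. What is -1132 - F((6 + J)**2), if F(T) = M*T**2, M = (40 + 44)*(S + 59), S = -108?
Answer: 3333958868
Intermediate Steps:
J = 24 (J = 4 - (-4)*5 = 4 - 1*(-20) = 4 + 20 = 24)
M = -4116 (M = (40 + 44)*(-108 + 59) = 84*(-49) = -4116)
F(T) = -4116*T**2
-1132 - F((6 + J)**2) = -1132 - (-4116)*((6 + 24)**2)**2 = -1132 - (-4116)*(30**2)**2 = -1132 - (-4116)*900**2 = -1132 - (-4116)*810000 = -1132 - 1*(-3333960000) = -1132 + 3333960000 = 3333958868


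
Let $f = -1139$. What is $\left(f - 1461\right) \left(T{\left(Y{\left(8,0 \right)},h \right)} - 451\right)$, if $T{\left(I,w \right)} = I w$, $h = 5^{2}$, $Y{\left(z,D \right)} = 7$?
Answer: $717600$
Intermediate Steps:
$h = 25$
$\left(f - 1461\right) \left(T{\left(Y{\left(8,0 \right)},h \right)} - 451\right) = \left(-1139 - 1461\right) \left(7 \cdot 25 - 451\right) = - 2600 \left(175 - 451\right) = \left(-2600\right) \left(-276\right) = 717600$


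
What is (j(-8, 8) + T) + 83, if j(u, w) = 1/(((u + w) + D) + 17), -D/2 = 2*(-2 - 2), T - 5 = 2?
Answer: 2971/33 ≈ 90.030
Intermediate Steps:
T = 7 (T = 5 + 2 = 7)
D = 16 (D = -4*(-2 - 2) = -4*(-4) = -2*(-8) = 16)
j(u, w) = 1/(33 + u + w) (j(u, w) = 1/(((u + w) + 16) + 17) = 1/((16 + u + w) + 17) = 1/(33 + u + w))
(j(-8, 8) + T) + 83 = (1/(33 - 8 + 8) + 7) + 83 = (1/33 + 7) + 83 = 232/33 + 83 = 2971/33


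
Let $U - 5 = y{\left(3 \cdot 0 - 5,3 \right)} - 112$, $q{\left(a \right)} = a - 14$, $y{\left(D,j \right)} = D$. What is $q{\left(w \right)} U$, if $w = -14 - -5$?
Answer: $2576$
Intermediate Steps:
$w = -9$ ($w = -14 + 5 = -9$)
$q{\left(a \right)} = -14 + a$
$U = -112$ ($U = 5 + \left(\left(3 \cdot 0 - 5\right) - 112\right) = 5 + \left(\left(0 - 5\right) - 112\right) = 5 - 117 = -112$)
$q{\left(w \right)} U = \left(-14 - 9\right) \left(-112\right) = \left(-23\right) \left(-112\right) = 2576$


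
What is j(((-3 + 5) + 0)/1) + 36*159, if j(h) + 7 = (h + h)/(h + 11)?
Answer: 74325/13 ≈ 5717.3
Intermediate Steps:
j(h) = -7 + 2*h/(11 + h) (j(h) = -7 + (h + h)/(h + 11) = -7 + (2*h)/(11 + h) = -7 + 2*h/(11 + h))
j(((-3 + 5) + 0)/1) + 36*159 = (-77 - 5*((-3 + 5) + 0)/1)/(11 + ((-3 + 5) + 0)/1) + 36*159 = (-77 - 5*(2 + 0))/(11 + (2 + 0)*1) + 5724 = (-77 - 10)/(11 + 2*1) + 5724 = (-77 - 5*2)/(11 + 2) + 5724 = (-77 - 10)/13 + 5724 = (1/13)*(-87) + 5724 = -87/13 + 5724 = 74325/13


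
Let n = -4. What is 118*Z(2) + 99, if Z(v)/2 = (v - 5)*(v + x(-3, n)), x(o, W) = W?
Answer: 1515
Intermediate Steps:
Z(v) = 2*(-5 + v)*(-4 + v) (Z(v) = 2*((v - 5)*(v - 4)) = 2*((-5 + v)*(-4 + v)) = 2*(-5 + v)*(-4 + v))
118*Z(2) + 99 = 118*(40 - 18*2 + 2*2²) + 99 = 118*(40 - 36 + 2*4) + 99 = 118*(40 - 36 + 8) + 99 = 118*12 + 99 = 1416 + 99 = 1515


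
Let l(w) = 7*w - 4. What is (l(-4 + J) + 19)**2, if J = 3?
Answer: 64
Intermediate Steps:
l(w) = -4 + 7*w
(l(-4 + J) + 19)**2 = ((-4 + 7*(-4 + 3)) + 19)**2 = ((-4 + 7*(-1)) + 19)**2 = ((-4 - 7) + 19)**2 = (-11 + 19)**2 = 8**2 = 64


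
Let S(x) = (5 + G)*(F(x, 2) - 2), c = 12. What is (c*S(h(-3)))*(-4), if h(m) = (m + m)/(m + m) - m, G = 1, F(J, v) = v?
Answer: 0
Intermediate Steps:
h(m) = 1 - m (h(m) = (2*m)/((2*m)) - m = (2*m)*(1/(2*m)) - m = 1 - m)
S(x) = 0 (S(x) = (5 + 1)*(2 - 2) = 6*0 = 0)
(c*S(h(-3)))*(-4) = (12*0)*(-4) = 0*(-4) = 0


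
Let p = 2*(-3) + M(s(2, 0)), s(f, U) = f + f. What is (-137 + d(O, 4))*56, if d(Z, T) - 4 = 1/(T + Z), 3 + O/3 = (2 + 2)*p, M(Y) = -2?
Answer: -752304/101 ≈ -7448.6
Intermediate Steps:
s(f, U) = 2*f
p = -8 (p = 2*(-3) - 2 = -6 - 2 = -8)
O = -105 (O = -9 + 3*((2 + 2)*(-8)) = -9 + 3*(4*(-8)) = -9 + 3*(-32) = -9 - 96 = -105)
d(Z, T) = 4 + 1/(T + Z)
(-137 + d(O, 4))*56 = (-137 + (1 + 4*4 + 4*(-105))/(4 - 105))*56 = (-137 + (1 + 16 - 420)/(-101))*56 = (-137 - 1/101*(-403))*56 = (-137 + 403/101)*56 = -13434/101*56 = -752304/101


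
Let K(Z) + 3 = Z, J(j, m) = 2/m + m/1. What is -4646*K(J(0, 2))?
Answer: 0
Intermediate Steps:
J(j, m) = m + 2/m (J(j, m) = 2/m + m*1 = 2/m + m = m + 2/m)
K(Z) = -3 + Z
-4646*K(J(0, 2)) = -4646*(-3 + (2 + 2/2)) = -4646*(-3 + (2 + 2*(½))) = -4646*(-3 + (2 + 1)) = -4646*(-3 + 3) = -4646*0 = 0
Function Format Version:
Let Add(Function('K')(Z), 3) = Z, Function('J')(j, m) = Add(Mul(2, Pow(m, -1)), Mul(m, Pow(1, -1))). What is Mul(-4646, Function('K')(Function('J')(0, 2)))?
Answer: 0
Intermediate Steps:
Function('J')(j, m) = Add(m, Mul(2, Pow(m, -1))) (Function('J')(j, m) = Add(Mul(2, Pow(m, -1)), Mul(m, 1)) = Add(Mul(2, Pow(m, -1)), m) = Add(m, Mul(2, Pow(m, -1))))
Function('K')(Z) = Add(-3, Z)
Mul(-4646, Function('K')(Function('J')(0, 2))) = Mul(-4646, Add(-3, Add(2, Mul(2, Pow(2, -1))))) = Mul(-4646, Add(-3, Add(2, Mul(2, Rational(1, 2))))) = Mul(-4646, Add(-3, Add(2, 1))) = Mul(-4646, Add(-3, 3)) = Mul(-4646, 0) = 0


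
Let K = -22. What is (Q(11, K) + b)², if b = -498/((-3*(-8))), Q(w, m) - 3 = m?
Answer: 25281/16 ≈ 1580.1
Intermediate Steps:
Q(w, m) = 3 + m
b = -83/4 (b = -498/24 = -498*1/24 = -83/4 ≈ -20.750)
(Q(11, K) + b)² = ((3 - 22) - 83/4)² = (-19 - 83/4)² = (-159/4)² = 25281/16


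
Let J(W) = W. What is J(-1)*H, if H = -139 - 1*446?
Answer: 585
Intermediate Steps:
H = -585 (H = -139 - 446 = -585)
J(-1)*H = -1*(-585) = 585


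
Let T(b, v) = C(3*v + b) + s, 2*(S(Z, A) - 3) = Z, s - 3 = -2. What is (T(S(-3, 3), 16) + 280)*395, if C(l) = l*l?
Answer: 4315375/4 ≈ 1.0788e+6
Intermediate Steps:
s = 1 (s = 3 - 2 = 1)
C(l) = l**2
S(Z, A) = 3 + Z/2
T(b, v) = 1 + (b + 3*v)**2 (T(b, v) = (3*v + b)**2 + 1 = (b + 3*v)**2 + 1 = 1 + (b + 3*v)**2)
(T(S(-3, 3), 16) + 280)*395 = ((1 + ((3 + (1/2)*(-3)) + 3*16)**2) + 280)*395 = ((1 + ((3 - 3/2) + 48)**2) + 280)*395 = ((1 + (3/2 + 48)**2) + 280)*395 = ((1 + (99/2)**2) + 280)*395 = ((1 + 9801/4) + 280)*395 = (9805/4 + 280)*395 = (10925/4)*395 = 4315375/4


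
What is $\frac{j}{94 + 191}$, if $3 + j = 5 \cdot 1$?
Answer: $\frac{2}{285} \approx 0.0070175$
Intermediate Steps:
$j = 2$ ($j = -3 + 5 \cdot 1 = -3 + 5 = 2$)
$\frac{j}{94 + 191} = \frac{1}{94 + 191} \cdot 2 = \frac{1}{285} \cdot 2 = \frac{2}{285}$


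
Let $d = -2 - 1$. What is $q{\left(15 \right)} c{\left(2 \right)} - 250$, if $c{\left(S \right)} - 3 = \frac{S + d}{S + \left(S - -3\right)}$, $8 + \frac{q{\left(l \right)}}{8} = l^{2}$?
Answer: $4710$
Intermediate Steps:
$d = -3$ ($d = -2 - 1 = -3$)
$q{\left(l \right)} = -64 + 8 l^{2}$
$c{\left(S \right)} = 3 + \frac{-3 + S}{3 + 2 S}$ ($c{\left(S \right)} = 3 + \frac{S - 3}{S + \left(S - -3\right)} = 3 + \frac{-3 + S}{S + \left(S + 3\right)} = 3 + \frac{-3 + S}{S + \left(3 + S\right)} = 3 + \frac{-3 + S}{3 + 2 S}$)
$q{\left(15 \right)} c{\left(2 \right)} - 250 = \left(-64 + 8 \cdot 15^{2}\right) \frac{6 + 7 \cdot 2}{3 + 2 \cdot 2} - 250 = \left(-64 + 8 \cdot 225\right) \frac{6 + 14}{3 + 4} - 250 = \left(-64 + 1800\right) \frac{1}{7} \cdot 20 - 250 = 1736 \cdot \frac{1}{7} \cdot 20 - 250 = 1736 \cdot \frac{20}{7} - 250 = 4960 - 250 = 4710$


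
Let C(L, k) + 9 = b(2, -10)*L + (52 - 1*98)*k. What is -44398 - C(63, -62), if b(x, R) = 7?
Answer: -47682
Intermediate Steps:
C(L, k) = -9 - 46*k + 7*L (C(L, k) = -9 + (7*L + (52 - 1*98)*k) = -9 + (7*L + (52 - 98)*k) = -9 + (7*L - 46*k) = -9 + (-46*k + 7*L) = -9 - 46*k + 7*L)
-44398 - C(63, -62) = -44398 - (-9 - 46*(-62) + 7*63) = -44398 - (-9 + 2852 + 441) = -44398 - 1*3284 = -44398 - 3284 = -47682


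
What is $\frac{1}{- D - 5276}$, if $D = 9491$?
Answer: $- \frac{1}{14767} \approx -6.7719 \cdot 10^{-5}$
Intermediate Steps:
$\frac{1}{- D - 5276} = \frac{1}{\left(-1\right) 9491 - 5276} = \frac{1}{-9491 - 5276} = \frac{1}{-14767} = - \frac{1}{14767}$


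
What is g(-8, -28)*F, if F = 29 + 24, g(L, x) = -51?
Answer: -2703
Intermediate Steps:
F = 53
g(-8, -28)*F = -51*53 = -2703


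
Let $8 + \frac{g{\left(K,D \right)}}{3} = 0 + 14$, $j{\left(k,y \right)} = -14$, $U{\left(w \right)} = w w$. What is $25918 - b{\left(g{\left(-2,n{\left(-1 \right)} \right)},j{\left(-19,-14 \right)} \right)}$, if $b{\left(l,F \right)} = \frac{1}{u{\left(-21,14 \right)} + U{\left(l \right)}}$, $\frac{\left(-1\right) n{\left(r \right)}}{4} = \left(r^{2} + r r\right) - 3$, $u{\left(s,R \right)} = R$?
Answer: $\frac{8760283}{338} \approx 25918.0$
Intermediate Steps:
$U{\left(w \right)} = w^{2}$
$n{\left(r \right)} = 12 - 8 r^{2}$ ($n{\left(r \right)} = - 4 \left(\left(r^{2} + r r\right) - 3\right) = - 4 \left(\left(r^{2} + r^{2}\right) - 3\right) = - 4 \left(2 r^{2} - 3\right) = - 4 \left(-3 + 2 r^{2}\right) = 12 - 8 r^{2}$)
$g{\left(K,D \right)} = 18$ ($g{\left(K,D \right)} = -24 + 3 \left(0 + 14\right) = -24 + 3 \cdot 14 = -24 + 42 = 18$)
$b{\left(l,F \right)} = \frac{1}{14 + l^{2}}$
$25918 - b{\left(g{\left(-2,n{\left(-1 \right)} \right)},j{\left(-19,-14 \right)} \right)} = 25918 - \frac{1}{14 + 18^{2}} = 25918 - \frac{1}{14 + 324} = 25918 - \frac{1}{338} = \frac{8760283}{338}$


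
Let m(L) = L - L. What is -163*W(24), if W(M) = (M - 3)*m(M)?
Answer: 0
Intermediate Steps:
m(L) = 0
W(M) = 0 (W(M) = (M - 3)*0 = (-3 + M)*0 = 0)
-163*W(24) = -163*0 = 0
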